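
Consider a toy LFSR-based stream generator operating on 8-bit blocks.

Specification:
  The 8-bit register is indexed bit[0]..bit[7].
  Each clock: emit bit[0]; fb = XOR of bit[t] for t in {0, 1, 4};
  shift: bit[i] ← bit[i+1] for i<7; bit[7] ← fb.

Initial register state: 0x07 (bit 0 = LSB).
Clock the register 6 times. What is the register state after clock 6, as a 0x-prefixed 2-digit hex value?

0x10

reg_0 = 0x07
clock 1: out=1, reg = 0x03
clock 2: out=1, reg = 0x01
clock 3: out=1, reg = 0x80
clock 4: out=0, reg = 0x40
clock 5: out=0, reg = 0x20
clock 6: out=0, reg = 0x10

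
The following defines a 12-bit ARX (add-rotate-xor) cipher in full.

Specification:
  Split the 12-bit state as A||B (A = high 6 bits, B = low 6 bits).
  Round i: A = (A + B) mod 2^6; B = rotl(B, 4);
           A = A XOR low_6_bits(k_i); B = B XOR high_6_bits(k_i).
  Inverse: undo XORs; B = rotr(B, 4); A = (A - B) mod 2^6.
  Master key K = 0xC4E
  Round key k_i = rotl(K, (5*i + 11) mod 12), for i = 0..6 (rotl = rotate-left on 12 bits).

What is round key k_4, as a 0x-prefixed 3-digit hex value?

K = 0xC4E
k_0 = rotl(K, (5*0+11) mod 12) = rotl(K, 11) = 0x627
k_1 = rotl(K, (5*1+11) mod 12) = rotl(K, 4) = 0x4EC
k_2 = rotl(K, (5*2+11) mod 12) = rotl(K, 9) = 0xD89
k_3 = rotl(K, (5*3+11) mod 12) = rotl(K, 2) = 0x13B
k_4 = rotl(K, (5*4+11) mod 12) = rotl(K, 7) = 0x762

0x762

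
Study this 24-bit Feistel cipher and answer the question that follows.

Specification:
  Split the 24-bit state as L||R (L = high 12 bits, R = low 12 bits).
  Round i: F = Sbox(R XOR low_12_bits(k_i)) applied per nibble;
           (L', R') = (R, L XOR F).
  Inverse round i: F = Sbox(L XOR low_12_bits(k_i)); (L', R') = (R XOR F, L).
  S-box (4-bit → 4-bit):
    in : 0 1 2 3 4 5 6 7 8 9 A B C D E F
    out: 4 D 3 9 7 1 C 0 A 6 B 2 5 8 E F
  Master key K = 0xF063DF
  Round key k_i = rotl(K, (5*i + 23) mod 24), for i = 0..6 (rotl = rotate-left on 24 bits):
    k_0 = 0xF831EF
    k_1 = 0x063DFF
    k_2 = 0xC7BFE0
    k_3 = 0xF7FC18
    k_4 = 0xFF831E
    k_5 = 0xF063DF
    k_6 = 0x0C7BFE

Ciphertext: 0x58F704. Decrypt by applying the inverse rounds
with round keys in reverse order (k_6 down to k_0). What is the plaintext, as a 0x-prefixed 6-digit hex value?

s_0 = ciphertext = 0x58F704
s_1 = InvRound(s_0, k_6) = 0x90958F
s_2 = InvRound(s_1, k_5) = 0xE03909
s_3 = InvRound(s_2, k_4) = 0x1D1E03
s_4 = InvRound(s_3, k_3) = 0x6551D1
s_5 = InvRound(s_4, k_2) = 0x7F0655
s_6 = InvRound(s_5, k_1) = 0xD1A7F0
s_7 = InvRound(s_6, k_0) = 0x201D1A

0x201D1A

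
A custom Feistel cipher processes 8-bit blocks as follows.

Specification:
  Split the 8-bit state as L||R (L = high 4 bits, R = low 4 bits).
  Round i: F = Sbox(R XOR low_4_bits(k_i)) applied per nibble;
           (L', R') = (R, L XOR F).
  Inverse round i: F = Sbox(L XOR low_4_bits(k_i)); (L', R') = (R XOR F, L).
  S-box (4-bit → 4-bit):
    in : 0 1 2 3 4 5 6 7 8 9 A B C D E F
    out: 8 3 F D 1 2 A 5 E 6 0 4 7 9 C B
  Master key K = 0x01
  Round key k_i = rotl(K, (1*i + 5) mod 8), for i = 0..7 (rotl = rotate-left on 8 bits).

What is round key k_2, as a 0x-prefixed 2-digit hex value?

K = 0x01
k_0 = rotl(K, (1*0+5) mod 8) = rotl(K, 5) = 0x20
k_1 = rotl(K, (1*1+5) mod 8) = rotl(K, 6) = 0x40
k_2 = rotl(K, (1*2+5) mod 8) = rotl(K, 7) = 0x80

0x80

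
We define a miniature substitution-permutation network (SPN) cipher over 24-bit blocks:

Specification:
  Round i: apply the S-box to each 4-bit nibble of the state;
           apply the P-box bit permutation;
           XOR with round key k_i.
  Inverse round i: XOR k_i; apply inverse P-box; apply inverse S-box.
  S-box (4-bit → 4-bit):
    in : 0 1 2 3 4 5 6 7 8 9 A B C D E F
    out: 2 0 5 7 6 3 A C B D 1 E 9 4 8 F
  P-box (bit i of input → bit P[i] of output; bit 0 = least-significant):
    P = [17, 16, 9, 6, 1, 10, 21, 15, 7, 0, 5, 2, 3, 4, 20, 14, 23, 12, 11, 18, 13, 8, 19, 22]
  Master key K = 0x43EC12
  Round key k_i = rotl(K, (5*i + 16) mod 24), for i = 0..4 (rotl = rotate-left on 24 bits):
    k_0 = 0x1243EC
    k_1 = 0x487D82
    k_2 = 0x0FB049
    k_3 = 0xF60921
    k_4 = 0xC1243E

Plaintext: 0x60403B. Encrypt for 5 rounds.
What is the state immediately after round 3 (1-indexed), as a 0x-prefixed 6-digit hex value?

s_0 = plaintext = 0x60403B
s_1 = Round(s_0, k_0) = 0x6354BF
s_2 = Round(s_1, k_1) = 0xABE2FB
s_3 = Round(s_2, k_2) = 0x2A4EAB
s_4 = Round(s_3, k_3) = 0x6F2B77
s_5 = Round(s_4, k_4) = 0x35BF53

0x2A4EAB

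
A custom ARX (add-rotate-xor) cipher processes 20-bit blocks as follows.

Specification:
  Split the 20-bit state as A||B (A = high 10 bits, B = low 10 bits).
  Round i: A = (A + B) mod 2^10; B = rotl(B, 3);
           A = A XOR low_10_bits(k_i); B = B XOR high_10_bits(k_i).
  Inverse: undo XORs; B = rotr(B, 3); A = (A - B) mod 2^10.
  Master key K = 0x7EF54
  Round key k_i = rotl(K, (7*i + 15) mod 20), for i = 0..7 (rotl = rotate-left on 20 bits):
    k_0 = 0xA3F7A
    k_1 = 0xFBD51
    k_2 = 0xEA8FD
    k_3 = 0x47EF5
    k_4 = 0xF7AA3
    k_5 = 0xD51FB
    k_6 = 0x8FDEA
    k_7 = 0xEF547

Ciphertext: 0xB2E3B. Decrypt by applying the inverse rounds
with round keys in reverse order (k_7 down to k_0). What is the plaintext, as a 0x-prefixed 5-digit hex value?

0x13136

s_0 = ciphertext = 0xB2E3B
s_1 = InvRound(s_0, k_7) = 0x17330
s_2 = InvRound(s_1, k_6) = 0x857A1
s_3 = InvRound(s_2, k_5) = 0x5429E
s_4 = InvRound(s_3, k_4) = 0xF2C28
s_5 = InvRound(s_4, k_3) = 0x663A6
s_6 = InvRound(s_5, k_2) = 0xD9201
s_7 = InvRound(s_6, k_1) = 0xBE33D
s_8 = InvRound(s_7, k_0) = 0x13136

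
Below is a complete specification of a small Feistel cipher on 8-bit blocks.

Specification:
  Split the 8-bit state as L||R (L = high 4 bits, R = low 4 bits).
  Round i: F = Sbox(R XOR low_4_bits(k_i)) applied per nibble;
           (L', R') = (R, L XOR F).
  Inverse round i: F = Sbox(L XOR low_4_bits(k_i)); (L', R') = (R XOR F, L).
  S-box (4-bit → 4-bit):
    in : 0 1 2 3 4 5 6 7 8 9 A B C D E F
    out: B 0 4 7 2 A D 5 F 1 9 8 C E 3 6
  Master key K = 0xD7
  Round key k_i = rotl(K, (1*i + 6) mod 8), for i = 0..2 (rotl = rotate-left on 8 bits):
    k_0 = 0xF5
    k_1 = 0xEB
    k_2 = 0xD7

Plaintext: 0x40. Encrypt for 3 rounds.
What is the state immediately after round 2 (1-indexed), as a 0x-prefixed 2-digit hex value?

s_0 = plaintext = 0x40
s_1 = Round(s_0, k_0) = 0x0E
s_2 = Round(s_1, k_1) = 0xEA
s_3 = Round(s_2, k_2) = 0xA0

0xEA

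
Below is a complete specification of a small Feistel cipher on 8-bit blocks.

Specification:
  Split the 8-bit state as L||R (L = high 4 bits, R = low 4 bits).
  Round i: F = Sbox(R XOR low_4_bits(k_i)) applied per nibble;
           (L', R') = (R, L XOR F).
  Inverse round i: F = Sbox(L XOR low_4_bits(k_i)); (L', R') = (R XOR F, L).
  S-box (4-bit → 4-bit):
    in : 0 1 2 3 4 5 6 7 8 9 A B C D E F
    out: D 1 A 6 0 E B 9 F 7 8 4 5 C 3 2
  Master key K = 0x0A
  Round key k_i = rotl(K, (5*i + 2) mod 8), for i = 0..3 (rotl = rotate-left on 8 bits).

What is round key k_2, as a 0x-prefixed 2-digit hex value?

K = 0x0A
k_0 = rotl(K, (5*0+2) mod 8) = rotl(K, 2) = 0x28
k_1 = rotl(K, (5*1+2) mod 8) = rotl(K, 7) = 0x05
k_2 = rotl(K, (5*2+2) mod 8) = rotl(K, 4) = 0xA0

0xA0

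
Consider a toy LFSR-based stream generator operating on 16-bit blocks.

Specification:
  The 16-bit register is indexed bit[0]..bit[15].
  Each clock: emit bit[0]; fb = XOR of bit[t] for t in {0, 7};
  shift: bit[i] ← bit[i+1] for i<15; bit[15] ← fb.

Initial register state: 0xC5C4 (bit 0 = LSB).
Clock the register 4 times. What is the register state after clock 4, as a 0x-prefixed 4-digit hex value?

0xFC5C

reg_0 = 0xC5C4
clock 1: out=0, reg = 0xE2E2
clock 2: out=0, reg = 0xF171
clock 3: out=1, reg = 0xF8B8
clock 4: out=0, reg = 0xFC5C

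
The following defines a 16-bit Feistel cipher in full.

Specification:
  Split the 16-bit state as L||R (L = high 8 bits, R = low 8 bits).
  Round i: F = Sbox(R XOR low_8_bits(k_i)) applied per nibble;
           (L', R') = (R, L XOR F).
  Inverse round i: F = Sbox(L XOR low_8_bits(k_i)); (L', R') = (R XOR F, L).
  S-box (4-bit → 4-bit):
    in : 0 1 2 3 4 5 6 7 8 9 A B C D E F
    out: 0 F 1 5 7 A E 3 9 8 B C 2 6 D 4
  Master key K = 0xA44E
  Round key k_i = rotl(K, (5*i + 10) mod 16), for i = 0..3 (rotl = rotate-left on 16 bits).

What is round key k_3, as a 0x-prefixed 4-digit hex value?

0x9D48

K = 0xA44E
k_0 = rotl(K, (5*0+10) mod 16) = rotl(K, 10) = 0x3A91
k_1 = rotl(K, (5*1+10) mod 16) = rotl(K, 15) = 0x5227
k_2 = rotl(K, (5*2+10) mod 16) = rotl(K, 4) = 0x44EA
k_3 = rotl(K, (5*3+10) mod 16) = rotl(K, 9) = 0x9D48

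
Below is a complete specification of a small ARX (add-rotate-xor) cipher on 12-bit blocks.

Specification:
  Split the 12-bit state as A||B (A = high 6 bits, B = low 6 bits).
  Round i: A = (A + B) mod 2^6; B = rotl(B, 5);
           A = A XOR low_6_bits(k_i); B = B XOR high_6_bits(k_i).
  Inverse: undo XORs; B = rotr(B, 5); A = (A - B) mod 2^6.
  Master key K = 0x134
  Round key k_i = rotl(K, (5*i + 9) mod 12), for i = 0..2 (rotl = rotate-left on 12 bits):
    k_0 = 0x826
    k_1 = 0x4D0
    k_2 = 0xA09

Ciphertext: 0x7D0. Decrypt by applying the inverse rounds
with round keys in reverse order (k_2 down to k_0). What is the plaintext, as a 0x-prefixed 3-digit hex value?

0x2CB

s_0 = ciphertext = 0x7D0
s_1 = InvRound(s_0, k_2) = 0x971
s_2 = InvRound(s_1, k_1) = 0xC05
s_3 = InvRound(s_2, k_0) = 0x2CB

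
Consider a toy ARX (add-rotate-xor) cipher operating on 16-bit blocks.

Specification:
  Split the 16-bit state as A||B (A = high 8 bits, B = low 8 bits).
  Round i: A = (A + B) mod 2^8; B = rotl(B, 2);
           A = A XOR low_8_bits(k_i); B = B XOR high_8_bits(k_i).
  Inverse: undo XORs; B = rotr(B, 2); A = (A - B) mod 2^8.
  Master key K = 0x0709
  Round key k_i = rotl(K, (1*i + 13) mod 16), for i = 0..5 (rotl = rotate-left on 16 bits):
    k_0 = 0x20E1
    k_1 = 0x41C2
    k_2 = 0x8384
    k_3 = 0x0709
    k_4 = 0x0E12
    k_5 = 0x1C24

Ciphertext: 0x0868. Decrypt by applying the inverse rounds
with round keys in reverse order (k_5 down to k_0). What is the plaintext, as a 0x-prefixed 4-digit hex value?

0xB1D1

s_0 = ciphertext = 0x0868
s_1 = InvRound(s_0, k_5) = 0x0F1D
s_2 = InvRound(s_1, k_4) = 0x59C4
s_3 = InvRound(s_2, k_3) = 0x60F0
s_4 = InvRound(s_3, k_2) = 0x08DC
s_5 = InvRound(s_4, k_1) = 0x6367
s_6 = InvRound(s_5, k_0) = 0xB1D1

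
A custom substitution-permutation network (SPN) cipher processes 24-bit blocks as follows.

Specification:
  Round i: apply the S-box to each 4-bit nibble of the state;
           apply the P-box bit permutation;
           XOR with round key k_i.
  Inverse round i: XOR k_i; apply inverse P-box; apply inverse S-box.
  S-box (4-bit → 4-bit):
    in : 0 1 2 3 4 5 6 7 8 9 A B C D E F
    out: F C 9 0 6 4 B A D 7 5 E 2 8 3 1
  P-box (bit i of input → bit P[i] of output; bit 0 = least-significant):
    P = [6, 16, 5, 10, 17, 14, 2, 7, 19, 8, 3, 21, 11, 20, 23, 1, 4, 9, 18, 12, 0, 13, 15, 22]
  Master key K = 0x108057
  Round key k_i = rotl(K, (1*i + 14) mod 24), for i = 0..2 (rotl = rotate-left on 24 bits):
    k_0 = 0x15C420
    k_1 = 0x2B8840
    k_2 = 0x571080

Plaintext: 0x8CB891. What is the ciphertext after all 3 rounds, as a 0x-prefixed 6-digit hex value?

s_0 = plaintext = 0x8CB891
s_1 = Round(s_0, k_0) = 0xEF020F
s_2 = Round(s_1, k_1) = 0x91E097
s_3 = Round(s_2, k_2) = 0x68ED8D

0x68ED8D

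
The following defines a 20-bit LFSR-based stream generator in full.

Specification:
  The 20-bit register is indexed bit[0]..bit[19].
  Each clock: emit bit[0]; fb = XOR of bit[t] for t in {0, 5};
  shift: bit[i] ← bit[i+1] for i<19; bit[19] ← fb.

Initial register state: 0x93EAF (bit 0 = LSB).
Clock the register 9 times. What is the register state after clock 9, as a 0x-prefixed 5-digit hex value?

reg_0 = 0x93EAF
clock 1: out=1, reg = 0x49F57
clock 2: out=1, reg = 0xA4FAB
clock 3: out=1, reg = 0x527D5
clock 4: out=1, reg = 0xA93EA
clock 5: out=0, reg = 0xD49F5
clock 6: out=1, reg = 0x6A4FA
clock 7: out=0, reg = 0xB527D
clock 8: out=1, reg = 0x5A93E
clock 9: out=0, reg = 0xAD49F

0xAD49F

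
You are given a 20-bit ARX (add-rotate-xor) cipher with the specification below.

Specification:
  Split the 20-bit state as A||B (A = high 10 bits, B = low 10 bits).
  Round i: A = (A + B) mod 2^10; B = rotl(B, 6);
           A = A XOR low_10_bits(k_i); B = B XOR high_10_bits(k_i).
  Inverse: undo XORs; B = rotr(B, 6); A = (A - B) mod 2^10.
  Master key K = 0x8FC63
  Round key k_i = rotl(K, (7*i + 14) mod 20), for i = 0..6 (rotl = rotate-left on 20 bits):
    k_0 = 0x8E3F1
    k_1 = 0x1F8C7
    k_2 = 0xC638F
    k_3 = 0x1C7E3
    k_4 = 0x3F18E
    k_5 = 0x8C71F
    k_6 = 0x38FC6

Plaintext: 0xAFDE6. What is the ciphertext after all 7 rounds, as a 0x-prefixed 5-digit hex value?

0x68E24

s_0 = plaintext = 0xAFDE6
s_1 = Round(s_0, k_0) = 0xD53A6
s_2 = Round(s_1, k_1) = 0x8F5C4
s_3 = Round(s_2, k_2) = 0xE3A04
s_4 = Round(s_3, k_3) = 0x9C551
s_5 = Round(s_4, k_4) = 0x930A9
s_6 = Round(s_5, k_5) = 0x7A87B
s_7 = Round(s_6, k_6) = 0x68E24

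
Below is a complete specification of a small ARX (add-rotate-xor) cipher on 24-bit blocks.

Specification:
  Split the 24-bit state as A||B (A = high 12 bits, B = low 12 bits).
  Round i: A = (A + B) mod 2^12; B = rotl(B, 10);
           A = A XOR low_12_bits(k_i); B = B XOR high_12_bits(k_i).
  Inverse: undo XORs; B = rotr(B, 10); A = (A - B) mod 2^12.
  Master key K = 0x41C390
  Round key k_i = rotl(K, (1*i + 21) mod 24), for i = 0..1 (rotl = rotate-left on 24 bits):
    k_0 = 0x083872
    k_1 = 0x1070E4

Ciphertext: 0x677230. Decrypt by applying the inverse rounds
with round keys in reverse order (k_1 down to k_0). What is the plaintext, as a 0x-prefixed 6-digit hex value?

0x04617F

s_0 = ciphertext = 0x677230
s_1 = InvRound(s_0, k_1) = 0x9B7CDC
s_2 = InvRound(s_1, k_0) = 0x04617F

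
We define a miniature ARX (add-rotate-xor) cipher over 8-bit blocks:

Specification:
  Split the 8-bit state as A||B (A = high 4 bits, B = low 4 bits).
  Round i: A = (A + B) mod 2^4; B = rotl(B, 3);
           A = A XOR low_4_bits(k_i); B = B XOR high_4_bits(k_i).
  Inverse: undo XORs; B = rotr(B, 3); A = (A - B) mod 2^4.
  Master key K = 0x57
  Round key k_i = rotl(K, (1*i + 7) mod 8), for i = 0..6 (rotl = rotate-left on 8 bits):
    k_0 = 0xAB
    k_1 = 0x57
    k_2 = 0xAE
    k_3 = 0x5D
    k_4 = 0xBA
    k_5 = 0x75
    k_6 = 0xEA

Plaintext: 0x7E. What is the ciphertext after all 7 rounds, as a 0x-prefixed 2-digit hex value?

s_0 = plaintext = 0x7E
s_1 = Round(s_0, k_0) = 0xED
s_2 = Round(s_1, k_1) = 0xCB
s_3 = Round(s_2, k_2) = 0x97
s_4 = Round(s_3, k_3) = 0xDE
s_5 = Round(s_4, k_4) = 0x1C
s_6 = Round(s_5, k_5) = 0x81
s_7 = Round(s_6, k_6) = 0x36

0x36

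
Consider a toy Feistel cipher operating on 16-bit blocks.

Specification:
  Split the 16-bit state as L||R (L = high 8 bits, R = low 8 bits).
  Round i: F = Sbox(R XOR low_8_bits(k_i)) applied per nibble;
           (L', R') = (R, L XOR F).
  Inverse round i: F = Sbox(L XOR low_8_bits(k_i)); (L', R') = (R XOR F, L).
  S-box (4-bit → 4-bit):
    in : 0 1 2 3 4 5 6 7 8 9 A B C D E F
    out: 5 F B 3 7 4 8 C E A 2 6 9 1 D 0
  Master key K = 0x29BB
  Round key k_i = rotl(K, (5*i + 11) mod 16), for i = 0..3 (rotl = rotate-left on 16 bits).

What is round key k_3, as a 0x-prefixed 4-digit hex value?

K = 0x29BB
k_0 = rotl(K, (5*0+11) mod 16) = rotl(K, 11) = 0xD94D
k_1 = rotl(K, (5*1+11) mod 16) = rotl(K, 0) = 0x29BB
k_2 = rotl(K, (5*2+11) mod 16) = rotl(K, 5) = 0x3765
k_3 = rotl(K, (5*3+11) mod 16) = rotl(K, 10) = 0xECA6

0xECA6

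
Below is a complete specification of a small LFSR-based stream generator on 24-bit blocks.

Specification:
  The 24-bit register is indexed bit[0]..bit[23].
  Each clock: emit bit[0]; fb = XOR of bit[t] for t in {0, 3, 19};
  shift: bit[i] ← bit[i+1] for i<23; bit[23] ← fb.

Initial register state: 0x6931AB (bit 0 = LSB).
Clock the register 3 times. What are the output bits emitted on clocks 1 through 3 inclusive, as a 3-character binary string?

reg_0 = 0x6931AB
clock 1: out=1, reg = 0xB498D5
clock 2: out=1, reg = 0xDA4C6A
clock 3: out=0, reg = 0x6D2635

110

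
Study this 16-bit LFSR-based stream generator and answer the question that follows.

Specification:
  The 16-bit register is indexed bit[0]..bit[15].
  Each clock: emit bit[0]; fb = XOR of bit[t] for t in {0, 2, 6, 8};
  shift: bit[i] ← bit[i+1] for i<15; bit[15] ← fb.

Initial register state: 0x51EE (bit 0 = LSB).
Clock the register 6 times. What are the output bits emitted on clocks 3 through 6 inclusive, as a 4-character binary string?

1101

reg_0 = 0x51EE
clock 1: out=0, reg = 0xA8F7
clock 2: out=1, reg = 0xD47B
clock 3: out=1, reg = 0x6A3D
clock 4: out=1, reg = 0x351E
clock 5: out=0, reg = 0x1A8F
clock 6: out=1, reg = 0x0D47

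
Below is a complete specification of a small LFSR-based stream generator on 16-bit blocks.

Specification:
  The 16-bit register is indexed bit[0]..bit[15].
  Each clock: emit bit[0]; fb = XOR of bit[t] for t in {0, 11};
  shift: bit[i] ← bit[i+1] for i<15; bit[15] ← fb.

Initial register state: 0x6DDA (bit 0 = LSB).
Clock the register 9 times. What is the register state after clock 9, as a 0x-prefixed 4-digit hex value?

reg_0 = 0x6DDA
clock 1: out=0, reg = 0xB6ED
clock 2: out=1, reg = 0xDB76
clock 3: out=0, reg = 0xEDBB
clock 4: out=1, reg = 0x76DD
clock 5: out=1, reg = 0xBB6E
clock 6: out=0, reg = 0xDDB7
clock 7: out=1, reg = 0x6EDB
clock 8: out=1, reg = 0x376D
clock 9: out=1, reg = 0x9BB6

0x9BB6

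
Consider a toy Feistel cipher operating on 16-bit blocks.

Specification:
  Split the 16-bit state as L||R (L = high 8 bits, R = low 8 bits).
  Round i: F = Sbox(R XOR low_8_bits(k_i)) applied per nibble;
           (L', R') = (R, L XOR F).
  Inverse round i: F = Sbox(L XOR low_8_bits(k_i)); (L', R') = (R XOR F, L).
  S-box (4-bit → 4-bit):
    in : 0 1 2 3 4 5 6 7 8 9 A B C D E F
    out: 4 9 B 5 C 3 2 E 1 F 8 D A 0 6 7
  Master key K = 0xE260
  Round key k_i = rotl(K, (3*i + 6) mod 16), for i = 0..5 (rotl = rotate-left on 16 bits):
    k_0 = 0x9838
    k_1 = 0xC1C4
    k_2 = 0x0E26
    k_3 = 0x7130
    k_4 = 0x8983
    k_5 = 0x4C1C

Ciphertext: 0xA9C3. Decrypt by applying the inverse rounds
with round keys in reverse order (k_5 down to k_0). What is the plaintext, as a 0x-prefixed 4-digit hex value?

0x0971

s_0 = ciphertext = 0xA9C3
s_1 = InvRound(s_0, k_5) = 0x10A9
s_2 = InvRound(s_1, k_4) = 0x5C10
s_3 = InvRound(s_2, k_3) = 0x3A5C
s_4 = InvRound(s_3, k_2) = 0xC63A
s_5 = InvRound(s_4, k_1) = 0x71C6
s_6 = InvRound(s_5, k_0) = 0x0971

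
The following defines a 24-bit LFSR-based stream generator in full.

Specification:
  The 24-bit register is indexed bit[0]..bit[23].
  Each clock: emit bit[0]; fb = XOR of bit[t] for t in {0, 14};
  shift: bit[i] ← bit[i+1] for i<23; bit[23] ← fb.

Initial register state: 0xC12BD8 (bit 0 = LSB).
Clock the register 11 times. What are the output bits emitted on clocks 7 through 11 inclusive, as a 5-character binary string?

11110

reg_0 = 0xC12BD8
clock 1: out=0, reg = 0x6095EC
clock 2: out=0, reg = 0x304AF6
clock 3: out=0, reg = 0x98257B
clock 4: out=1, reg = 0xCC12BD
clock 5: out=1, reg = 0xE6095E
clock 6: out=0, reg = 0x7304AF
clock 7: out=1, reg = 0xB98257
clock 8: out=1, reg = 0xDCC12B
clock 9: out=1, reg = 0x6E6095
clock 10: out=1, reg = 0x37304A
clock 11: out=0, reg = 0x1B9825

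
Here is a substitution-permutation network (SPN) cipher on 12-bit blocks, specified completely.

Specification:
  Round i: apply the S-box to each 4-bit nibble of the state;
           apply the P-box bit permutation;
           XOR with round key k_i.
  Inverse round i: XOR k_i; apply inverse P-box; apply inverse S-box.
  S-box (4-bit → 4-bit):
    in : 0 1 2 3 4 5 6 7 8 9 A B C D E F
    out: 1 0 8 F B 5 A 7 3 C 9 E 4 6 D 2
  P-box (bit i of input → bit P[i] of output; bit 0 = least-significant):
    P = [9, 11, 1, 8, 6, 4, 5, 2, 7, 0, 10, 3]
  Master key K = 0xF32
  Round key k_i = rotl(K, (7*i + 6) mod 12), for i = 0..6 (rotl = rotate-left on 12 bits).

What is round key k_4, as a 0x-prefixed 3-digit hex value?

0xBCC

K = 0xF32
k_0 = rotl(K, (7*0+6) mod 12) = rotl(K, 6) = 0xCBC
k_1 = rotl(K, (7*1+6) mod 12) = rotl(K, 1) = 0xE65
k_2 = rotl(K, (7*2+6) mod 12) = rotl(K, 8) = 0x2F3
k_3 = rotl(K, (7*3+6) mod 12) = rotl(K, 3) = 0x997
k_4 = rotl(K, (7*4+6) mod 12) = rotl(K, 10) = 0xBCC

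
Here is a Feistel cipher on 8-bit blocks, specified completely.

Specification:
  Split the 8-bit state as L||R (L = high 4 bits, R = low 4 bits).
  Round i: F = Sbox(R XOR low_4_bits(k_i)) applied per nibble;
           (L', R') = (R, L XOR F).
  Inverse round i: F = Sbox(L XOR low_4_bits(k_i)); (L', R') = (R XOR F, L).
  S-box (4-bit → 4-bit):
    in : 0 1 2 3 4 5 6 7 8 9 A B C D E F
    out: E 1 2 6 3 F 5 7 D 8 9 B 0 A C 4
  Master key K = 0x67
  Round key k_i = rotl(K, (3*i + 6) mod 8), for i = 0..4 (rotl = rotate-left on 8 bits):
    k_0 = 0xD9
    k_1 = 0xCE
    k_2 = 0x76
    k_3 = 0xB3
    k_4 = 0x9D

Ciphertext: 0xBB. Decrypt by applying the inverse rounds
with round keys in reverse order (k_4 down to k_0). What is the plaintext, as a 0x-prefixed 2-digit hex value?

s_0 = ciphertext = 0xBB
s_1 = InvRound(s_0, k_4) = 0xEB
s_2 = InvRound(s_1, k_3) = 0x1E
s_3 = InvRound(s_2, k_2) = 0x91
s_4 = InvRound(s_3, k_1) = 0x69
s_5 = InvRound(s_4, k_0) = 0xD6

0xD6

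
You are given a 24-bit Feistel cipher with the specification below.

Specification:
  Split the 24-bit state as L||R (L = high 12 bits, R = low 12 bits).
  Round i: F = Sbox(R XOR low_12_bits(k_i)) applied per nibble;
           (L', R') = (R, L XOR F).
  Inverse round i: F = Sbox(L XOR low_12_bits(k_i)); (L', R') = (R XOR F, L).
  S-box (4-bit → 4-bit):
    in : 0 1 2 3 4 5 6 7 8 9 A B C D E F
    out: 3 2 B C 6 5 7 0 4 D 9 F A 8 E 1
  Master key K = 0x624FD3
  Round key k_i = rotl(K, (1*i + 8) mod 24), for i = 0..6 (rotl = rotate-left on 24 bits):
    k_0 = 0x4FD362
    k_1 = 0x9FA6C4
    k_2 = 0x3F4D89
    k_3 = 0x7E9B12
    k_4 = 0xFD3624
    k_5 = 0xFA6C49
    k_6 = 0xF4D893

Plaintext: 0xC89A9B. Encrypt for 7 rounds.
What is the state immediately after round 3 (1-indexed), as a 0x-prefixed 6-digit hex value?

0xAC81F6

s_0 = plaintext = 0xC89A9B
s_1 = Round(s_0, k_0) = 0xA9B194
s_2 = Round(s_1, k_1) = 0x194AC8
s_3 = Round(s_2, k_2) = 0xAC81F6
s_4 = Round(s_3, k_3) = 0x1F632E
s_5 = Round(s_4, k_4) = 0x32E4CF
s_6 = Round(s_5, k_5) = 0x4CF769
s_7 = Round(s_6, k_6) = 0x7695D6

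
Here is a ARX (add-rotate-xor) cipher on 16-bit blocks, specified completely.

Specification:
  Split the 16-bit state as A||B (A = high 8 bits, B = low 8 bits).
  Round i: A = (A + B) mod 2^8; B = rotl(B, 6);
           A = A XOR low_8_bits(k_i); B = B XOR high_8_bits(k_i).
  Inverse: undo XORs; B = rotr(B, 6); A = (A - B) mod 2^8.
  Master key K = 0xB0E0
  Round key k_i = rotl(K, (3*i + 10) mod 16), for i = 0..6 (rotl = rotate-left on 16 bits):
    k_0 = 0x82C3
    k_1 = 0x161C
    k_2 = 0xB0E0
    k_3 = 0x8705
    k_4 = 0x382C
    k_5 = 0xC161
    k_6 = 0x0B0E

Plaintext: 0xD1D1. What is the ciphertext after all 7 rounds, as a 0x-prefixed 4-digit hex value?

s_0 = plaintext = 0xD1D1
s_1 = Round(s_0, k_0) = 0x61F6
s_2 = Round(s_1, k_1) = 0x4BAB
s_3 = Round(s_2, k_2) = 0x165A
s_4 = Round(s_3, k_3) = 0x7511
s_5 = Round(s_4, k_4) = 0xAA7C
s_6 = Round(s_5, k_5) = 0x47DE
s_7 = Round(s_6, k_6) = 0x2BBC

0x2BBC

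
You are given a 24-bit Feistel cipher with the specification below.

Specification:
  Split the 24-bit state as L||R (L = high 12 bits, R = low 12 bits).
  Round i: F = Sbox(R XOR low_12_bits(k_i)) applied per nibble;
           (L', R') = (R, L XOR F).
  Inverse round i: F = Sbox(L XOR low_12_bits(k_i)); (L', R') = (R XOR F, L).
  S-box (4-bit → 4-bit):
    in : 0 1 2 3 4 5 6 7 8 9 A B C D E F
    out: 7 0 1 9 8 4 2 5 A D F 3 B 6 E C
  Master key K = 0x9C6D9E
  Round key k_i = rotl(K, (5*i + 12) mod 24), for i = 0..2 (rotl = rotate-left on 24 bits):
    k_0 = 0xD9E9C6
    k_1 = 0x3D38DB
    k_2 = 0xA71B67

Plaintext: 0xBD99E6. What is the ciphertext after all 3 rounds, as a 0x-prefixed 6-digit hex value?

0x1E236A

s_0 = plaintext = 0xBD99E6
s_1 = Round(s_0, k_0) = 0x9E6CCE
s_2 = Round(s_1, k_1) = 0xCCE1E2
s_3 = Round(s_2, k_2) = 0x1E236A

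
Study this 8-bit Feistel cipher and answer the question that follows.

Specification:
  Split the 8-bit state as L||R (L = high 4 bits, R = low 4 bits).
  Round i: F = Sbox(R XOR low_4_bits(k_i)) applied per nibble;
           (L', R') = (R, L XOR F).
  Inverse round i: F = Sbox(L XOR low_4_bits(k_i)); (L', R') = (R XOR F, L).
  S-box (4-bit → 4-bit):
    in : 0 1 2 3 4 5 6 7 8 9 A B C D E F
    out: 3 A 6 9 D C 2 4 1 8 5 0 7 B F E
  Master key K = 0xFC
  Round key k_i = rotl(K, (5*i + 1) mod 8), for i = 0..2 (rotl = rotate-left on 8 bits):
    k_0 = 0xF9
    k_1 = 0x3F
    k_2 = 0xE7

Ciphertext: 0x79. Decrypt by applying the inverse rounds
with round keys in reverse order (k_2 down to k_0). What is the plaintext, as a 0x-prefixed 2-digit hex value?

0xCB

s_0 = ciphertext = 0x79
s_1 = InvRound(s_0, k_2) = 0xA7
s_2 = InvRound(s_1, k_1) = 0xBA
s_3 = InvRound(s_2, k_0) = 0xCB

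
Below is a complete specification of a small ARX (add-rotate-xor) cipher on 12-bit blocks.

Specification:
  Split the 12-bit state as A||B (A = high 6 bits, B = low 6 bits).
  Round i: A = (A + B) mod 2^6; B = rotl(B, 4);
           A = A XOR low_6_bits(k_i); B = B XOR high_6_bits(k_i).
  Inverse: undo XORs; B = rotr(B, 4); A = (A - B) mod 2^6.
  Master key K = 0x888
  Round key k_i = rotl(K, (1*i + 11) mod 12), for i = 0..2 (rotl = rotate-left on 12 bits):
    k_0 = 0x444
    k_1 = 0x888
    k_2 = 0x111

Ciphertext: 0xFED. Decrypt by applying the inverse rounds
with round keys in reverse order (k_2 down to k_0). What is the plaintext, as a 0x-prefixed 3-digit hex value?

0xC04

s_0 = ciphertext = 0xFED
s_1 = InvRound(s_0, k_2) = 0x226
s_2 = InvRound(s_1, k_1) = 0xC10
s_3 = InvRound(s_2, k_0) = 0xC04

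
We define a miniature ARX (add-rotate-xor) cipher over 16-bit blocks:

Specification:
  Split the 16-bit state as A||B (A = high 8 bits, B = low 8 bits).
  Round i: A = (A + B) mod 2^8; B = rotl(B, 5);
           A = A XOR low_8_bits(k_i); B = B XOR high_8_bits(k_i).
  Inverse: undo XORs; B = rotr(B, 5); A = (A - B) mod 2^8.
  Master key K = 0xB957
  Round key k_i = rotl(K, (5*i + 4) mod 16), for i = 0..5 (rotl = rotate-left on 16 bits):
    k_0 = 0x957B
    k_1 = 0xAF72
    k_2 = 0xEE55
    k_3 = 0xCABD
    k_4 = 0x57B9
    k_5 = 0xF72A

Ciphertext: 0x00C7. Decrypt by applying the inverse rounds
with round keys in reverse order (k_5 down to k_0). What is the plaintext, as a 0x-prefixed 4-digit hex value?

0xC95D

s_0 = ciphertext = 0x00C7
s_1 = InvRound(s_0, k_5) = 0xA981
s_2 = InvRound(s_1, k_4) = 0x5AB6
s_3 = InvRound(s_2, k_3) = 0x04E3
s_4 = InvRound(s_3, k_2) = 0xE968
s_5 = InvRound(s_4, k_1) = 0x5D3E
s_6 = InvRound(s_5, k_0) = 0xC95D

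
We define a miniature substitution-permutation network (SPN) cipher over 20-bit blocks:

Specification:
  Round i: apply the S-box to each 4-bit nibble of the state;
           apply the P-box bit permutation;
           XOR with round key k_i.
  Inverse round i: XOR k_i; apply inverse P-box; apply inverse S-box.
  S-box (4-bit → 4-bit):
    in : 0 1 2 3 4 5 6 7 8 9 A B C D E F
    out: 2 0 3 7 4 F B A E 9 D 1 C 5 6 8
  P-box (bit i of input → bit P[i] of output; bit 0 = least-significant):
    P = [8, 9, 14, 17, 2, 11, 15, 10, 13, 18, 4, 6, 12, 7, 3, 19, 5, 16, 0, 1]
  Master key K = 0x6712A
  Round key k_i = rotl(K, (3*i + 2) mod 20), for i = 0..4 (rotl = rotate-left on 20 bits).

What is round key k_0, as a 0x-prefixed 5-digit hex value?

0x9C4A9

K = 0x6712A
k_0 = rotl(K, (3*0+2) mod 20) = rotl(K, 2) = 0x9C4A9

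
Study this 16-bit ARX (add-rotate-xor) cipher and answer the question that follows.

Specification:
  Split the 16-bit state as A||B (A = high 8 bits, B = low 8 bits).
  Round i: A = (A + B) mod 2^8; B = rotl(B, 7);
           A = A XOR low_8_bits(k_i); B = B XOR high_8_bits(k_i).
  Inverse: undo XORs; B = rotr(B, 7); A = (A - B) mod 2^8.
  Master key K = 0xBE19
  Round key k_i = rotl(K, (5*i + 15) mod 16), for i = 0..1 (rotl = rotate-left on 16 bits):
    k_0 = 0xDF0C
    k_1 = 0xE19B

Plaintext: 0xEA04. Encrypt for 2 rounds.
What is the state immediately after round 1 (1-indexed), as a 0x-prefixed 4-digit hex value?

0xE2DD

s_0 = plaintext = 0xEA04
s_1 = Round(s_0, k_0) = 0xE2DD
s_2 = Round(s_1, k_1) = 0x240F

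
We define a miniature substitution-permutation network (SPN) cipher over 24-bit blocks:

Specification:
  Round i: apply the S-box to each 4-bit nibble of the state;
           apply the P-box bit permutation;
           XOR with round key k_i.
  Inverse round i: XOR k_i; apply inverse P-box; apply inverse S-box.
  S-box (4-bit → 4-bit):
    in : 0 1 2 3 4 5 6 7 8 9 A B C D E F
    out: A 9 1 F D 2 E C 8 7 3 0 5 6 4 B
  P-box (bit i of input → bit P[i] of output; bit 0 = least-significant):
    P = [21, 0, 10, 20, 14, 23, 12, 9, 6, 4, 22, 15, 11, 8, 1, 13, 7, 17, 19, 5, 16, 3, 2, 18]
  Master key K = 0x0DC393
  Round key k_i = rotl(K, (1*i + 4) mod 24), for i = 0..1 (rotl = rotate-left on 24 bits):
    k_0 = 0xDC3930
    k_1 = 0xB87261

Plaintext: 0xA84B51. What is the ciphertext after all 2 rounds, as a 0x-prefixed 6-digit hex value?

s_0 = plaintext = 0xA84B51
s_1 = Round(s_0, k_0) = 0x6D111A
s_2 = Round(s_1, k_1) = 0x96982C

0x96982C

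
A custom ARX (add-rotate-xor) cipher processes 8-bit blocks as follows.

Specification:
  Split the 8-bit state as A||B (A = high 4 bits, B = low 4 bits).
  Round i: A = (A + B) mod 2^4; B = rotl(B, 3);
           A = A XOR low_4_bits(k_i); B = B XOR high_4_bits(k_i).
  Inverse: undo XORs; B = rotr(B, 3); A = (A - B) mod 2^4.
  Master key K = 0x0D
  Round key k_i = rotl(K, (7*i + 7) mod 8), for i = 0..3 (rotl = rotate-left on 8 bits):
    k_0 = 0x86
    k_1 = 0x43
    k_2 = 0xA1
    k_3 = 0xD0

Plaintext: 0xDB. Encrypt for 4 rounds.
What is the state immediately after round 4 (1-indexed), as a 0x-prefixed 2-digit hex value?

s_0 = plaintext = 0xDB
s_1 = Round(s_0, k_0) = 0xE5
s_2 = Round(s_1, k_1) = 0x0E
s_3 = Round(s_2, k_2) = 0xFD
s_4 = Round(s_3, k_3) = 0xC3

0xC3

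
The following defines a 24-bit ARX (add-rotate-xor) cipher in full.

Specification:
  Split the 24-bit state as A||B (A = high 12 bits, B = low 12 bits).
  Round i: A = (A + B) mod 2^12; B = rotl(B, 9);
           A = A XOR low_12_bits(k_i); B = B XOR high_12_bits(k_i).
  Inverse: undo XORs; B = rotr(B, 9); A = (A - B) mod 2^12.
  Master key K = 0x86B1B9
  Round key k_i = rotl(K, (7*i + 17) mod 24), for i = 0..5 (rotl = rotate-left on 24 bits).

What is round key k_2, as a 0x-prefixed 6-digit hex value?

0x58DCC3

K = 0x86B1B9
k_0 = rotl(K, (7*0+17) mod 24) = rotl(K, 17) = 0x730D63
k_1 = rotl(K, (7*1+17) mod 24) = rotl(K, 0) = 0x86B1B9
k_2 = rotl(K, (7*2+17) mod 24) = rotl(K, 7) = 0x58DCC3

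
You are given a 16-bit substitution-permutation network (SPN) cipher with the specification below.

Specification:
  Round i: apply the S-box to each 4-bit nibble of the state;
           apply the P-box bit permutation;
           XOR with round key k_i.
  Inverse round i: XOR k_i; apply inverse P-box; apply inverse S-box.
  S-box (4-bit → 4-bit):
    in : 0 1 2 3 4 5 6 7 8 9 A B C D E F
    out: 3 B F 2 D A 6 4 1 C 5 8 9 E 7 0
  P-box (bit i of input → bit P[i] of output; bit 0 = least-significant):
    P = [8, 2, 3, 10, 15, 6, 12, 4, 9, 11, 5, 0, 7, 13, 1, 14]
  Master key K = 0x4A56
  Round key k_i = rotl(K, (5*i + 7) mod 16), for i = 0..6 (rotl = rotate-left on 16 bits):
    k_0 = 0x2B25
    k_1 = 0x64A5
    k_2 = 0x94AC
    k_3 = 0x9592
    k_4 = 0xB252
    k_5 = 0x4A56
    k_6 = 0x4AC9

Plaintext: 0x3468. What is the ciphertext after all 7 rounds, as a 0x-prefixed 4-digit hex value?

0xBAEF

s_0 = plaintext = 0x3468
s_1 = Round(s_0, k_0) = 0x1844
s_2 = Round(s_1, k_1) = 0x933D
s_3 = Round(s_2, k_2) = 0xD8E2
s_4 = Round(s_3, k_3) = 0x62DC
s_5 = Round(s_4, k_4) = 0x8D21
s_6 = Round(s_5, k_5) = 0xD7A3
s_7 = Round(s_6, k_6) = 0xBAEF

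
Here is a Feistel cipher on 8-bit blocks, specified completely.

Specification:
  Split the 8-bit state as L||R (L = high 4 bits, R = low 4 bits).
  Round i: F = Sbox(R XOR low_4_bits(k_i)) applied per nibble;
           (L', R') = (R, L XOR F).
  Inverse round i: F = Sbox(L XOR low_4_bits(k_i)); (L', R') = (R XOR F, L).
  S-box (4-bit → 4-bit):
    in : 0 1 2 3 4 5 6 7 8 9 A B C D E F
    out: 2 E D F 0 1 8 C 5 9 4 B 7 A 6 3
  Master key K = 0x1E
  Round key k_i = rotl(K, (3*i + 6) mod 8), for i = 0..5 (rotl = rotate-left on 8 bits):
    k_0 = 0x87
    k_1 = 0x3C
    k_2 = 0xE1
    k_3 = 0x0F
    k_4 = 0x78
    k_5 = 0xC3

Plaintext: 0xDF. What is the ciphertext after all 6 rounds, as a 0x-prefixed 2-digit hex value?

s_0 = plaintext = 0xDF
s_1 = Round(s_0, k_0) = 0xF8
s_2 = Round(s_1, k_1) = 0x8F
s_3 = Round(s_2, k_2) = 0xFE
s_4 = Round(s_3, k_3) = 0xE1
s_5 = Round(s_4, k_4) = 0x17
s_6 = Round(s_5, k_5) = 0x71

0x71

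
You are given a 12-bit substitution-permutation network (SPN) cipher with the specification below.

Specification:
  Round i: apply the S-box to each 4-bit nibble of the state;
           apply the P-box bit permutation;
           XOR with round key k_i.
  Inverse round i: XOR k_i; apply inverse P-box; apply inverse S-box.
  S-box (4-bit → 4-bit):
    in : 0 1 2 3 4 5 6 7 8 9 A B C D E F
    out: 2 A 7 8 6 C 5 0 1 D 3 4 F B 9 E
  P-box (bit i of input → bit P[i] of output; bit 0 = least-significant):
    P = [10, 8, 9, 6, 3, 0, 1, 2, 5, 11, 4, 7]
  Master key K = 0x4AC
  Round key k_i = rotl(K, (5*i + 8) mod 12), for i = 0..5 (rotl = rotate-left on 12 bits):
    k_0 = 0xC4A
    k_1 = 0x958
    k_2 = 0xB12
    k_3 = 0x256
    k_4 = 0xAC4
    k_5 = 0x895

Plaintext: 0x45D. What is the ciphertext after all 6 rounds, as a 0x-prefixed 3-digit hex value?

0x630

s_0 = plaintext = 0x45D
s_1 = Round(s_0, k_0) = 0x11C
s_2 = Round(s_1, k_1) = 0x69D
s_3 = Round(s_2, k_2) = 0xE6C
s_4 = Round(s_3, k_3) = 0x5BC
s_5 = Round(s_4, k_4) = 0xD16
s_6 = Round(s_5, k_5) = 0x630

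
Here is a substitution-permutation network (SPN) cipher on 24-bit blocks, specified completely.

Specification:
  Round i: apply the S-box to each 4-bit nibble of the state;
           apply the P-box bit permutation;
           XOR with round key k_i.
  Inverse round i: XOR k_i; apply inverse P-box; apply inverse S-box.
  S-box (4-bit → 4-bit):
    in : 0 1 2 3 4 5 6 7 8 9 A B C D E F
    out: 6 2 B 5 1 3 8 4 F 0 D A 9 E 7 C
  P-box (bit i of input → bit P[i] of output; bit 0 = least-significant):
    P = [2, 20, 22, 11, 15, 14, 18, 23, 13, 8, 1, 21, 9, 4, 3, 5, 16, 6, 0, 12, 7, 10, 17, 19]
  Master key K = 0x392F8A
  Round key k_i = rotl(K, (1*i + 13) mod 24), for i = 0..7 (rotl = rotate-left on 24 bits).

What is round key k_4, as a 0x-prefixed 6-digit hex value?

0x14725F

K = 0x392F8A
k_0 = rotl(K, (1*0+13) mod 24) = rotl(K, 13) = 0xF14725
k_1 = rotl(K, (1*1+13) mod 24) = rotl(K, 14) = 0xE28E4B
k_2 = rotl(K, (1*2+13) mod 24) = rotl(K, 15) = 0xC51C97
k_3 = rotl(K, (1*3+13) mod 24) = rotl(K, 16) = 0x8A392F
k_4 = rotl(K, (1*4+13) mod 24) = rotl(K, 17) = 0x14725F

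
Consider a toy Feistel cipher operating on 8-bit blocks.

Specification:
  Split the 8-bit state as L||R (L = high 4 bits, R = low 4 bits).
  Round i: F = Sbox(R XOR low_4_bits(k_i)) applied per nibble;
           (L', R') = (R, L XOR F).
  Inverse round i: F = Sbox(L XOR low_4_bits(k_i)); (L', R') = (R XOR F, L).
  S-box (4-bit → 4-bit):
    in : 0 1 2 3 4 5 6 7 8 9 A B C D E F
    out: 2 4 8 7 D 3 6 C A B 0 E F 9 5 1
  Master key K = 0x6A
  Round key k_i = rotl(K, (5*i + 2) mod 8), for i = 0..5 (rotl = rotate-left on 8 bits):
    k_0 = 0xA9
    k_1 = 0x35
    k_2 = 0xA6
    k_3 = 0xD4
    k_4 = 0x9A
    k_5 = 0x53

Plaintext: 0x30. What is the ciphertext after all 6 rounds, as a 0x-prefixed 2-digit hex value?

s_0 = plaintext = 0x30
s_1 = Round(s_0, k_0) = 0x08
s_2 = Round(s_1, k_1) = 0x89
s_3 = Round(s_2, k_2) = 0x99
s_4 = Round(s_3, k_3) = 0x90
s_5 = Round(s_4, k_4) = 0x09
s_6 = Round(s_5, k_5) = 0x90

0x90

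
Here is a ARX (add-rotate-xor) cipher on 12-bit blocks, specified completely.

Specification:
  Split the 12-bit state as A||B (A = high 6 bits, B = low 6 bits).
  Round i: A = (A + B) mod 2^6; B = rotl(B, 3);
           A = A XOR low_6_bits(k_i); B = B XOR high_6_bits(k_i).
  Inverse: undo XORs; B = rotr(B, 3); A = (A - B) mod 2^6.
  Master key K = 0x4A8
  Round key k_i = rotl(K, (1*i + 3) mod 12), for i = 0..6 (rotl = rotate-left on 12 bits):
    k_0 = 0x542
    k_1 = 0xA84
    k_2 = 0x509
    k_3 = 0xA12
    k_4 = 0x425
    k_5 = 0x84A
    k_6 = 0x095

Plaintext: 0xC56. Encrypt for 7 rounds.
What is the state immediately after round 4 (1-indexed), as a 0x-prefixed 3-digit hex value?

0x3DC

s_0 = plaintext = 0xC56
s_1 = Round(s_0, k_0) = 0x167
s_2 = Round(s_1, k_1) = 0xA16
s_3 = Round(s_2, k_2) = 0xDE6
s_4 = Round(s_3, k_3) = 0x3DC
s_5 = Round(s_4, k_4) = 0x3B3
s_6 = Round(s_5, k_5) = 0x2FF
s_7 = Round(s_6, k_6) = 0x7FD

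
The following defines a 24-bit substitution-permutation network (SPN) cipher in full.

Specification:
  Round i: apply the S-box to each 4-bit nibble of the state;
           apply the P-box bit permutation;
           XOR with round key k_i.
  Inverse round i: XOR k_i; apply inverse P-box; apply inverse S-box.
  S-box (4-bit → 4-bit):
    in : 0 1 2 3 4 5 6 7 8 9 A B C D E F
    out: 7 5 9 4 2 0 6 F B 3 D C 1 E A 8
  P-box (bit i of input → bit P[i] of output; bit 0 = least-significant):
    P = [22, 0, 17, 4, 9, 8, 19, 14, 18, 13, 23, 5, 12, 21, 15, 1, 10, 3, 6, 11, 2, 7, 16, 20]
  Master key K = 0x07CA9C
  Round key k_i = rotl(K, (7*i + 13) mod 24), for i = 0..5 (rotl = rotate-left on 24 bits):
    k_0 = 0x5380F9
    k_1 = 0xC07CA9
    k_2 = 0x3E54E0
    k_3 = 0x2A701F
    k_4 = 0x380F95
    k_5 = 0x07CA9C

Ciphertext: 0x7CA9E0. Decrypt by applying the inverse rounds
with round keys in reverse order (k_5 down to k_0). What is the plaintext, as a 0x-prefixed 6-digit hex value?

0x97C3EE

s_0 = ciphertext = 0x7CA9E0
s_1 = InvRound(s_0, k_5) = 0xA64E7A
s_2 = InvRound(s_1, k_4) = 0x86FAD6
s_3 = InvRound(s_2, k_3) = 0x4D6114
s_4 = InvRound(s_3, k_2) = 0x719E4A
s_5 = InvRound(s_4, k_1) = 0xD3DD24
s_6 = InvRound(s_5, k_0) = 0x97C3EE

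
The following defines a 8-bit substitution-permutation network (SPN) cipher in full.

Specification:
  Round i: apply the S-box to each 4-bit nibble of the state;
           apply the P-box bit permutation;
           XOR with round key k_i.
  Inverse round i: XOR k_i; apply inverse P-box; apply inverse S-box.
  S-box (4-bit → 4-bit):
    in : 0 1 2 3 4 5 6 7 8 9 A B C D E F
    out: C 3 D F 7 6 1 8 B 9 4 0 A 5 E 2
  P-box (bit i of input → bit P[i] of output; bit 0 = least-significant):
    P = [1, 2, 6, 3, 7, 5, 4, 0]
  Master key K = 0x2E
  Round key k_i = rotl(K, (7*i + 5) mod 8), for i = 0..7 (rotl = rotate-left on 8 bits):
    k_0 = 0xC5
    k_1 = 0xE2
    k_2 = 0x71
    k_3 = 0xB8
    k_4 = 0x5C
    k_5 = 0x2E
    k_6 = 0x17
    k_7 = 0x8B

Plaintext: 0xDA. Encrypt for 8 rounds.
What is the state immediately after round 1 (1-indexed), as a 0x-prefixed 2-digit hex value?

0x15

s_0 = plaintext = 0xDA
s_1 = Round(s_0, k_0) = 0x15
s_2 = Round(s_1, k_1) = 0x06
s_3 = Round(s_2, k_2) = 0x62
s_4 = Round(s_3, k_3) = 0x72
s_5 = Round(s_4, k_4) = 0x17
s_6 = Round(s_5, k_5) = 0x86
s_7 = Round(s_6, k_6) = 0xB4
s_8 = Round(s_7, k_7) = 0xCD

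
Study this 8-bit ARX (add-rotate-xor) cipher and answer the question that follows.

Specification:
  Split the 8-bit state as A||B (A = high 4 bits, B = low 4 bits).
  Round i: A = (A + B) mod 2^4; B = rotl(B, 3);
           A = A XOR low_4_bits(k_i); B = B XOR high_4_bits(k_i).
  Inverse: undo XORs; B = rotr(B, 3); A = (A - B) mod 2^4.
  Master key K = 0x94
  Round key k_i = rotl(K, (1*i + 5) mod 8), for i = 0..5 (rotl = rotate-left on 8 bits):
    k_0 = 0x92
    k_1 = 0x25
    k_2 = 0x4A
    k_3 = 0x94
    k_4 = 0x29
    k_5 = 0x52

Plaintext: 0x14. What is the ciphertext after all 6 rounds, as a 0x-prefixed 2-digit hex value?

0xC5

s_0 = plaintext = 0x14
s_1 = Round(s_0, k_0) = 0x7B
s_2 = Round(s_1, k_1) = 0x7F
s_3 = Round(s_2, k_2) = 0xCB
s_4 = Round(s_3, k_3) = 0x34
s_5 = Round(s_4, k_4) = 0xE0
s_6 = Round(s_5, k_5) = 0xC5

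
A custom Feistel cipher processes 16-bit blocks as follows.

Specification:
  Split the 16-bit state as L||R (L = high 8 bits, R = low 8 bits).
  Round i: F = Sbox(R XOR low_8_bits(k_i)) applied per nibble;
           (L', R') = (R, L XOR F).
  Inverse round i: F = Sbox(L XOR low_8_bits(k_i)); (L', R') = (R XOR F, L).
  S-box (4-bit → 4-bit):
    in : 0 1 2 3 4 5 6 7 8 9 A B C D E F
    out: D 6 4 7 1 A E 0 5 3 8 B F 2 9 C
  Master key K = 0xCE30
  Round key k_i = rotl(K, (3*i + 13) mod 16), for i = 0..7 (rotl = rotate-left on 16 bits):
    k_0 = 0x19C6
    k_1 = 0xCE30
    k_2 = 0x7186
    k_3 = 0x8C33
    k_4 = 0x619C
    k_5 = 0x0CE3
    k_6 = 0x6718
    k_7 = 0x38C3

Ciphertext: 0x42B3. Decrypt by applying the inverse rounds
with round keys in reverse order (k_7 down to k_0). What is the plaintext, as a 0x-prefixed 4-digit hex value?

0xF2D4

s_0 = ciphertext = 0x42B3
s_1 = InvRound(s_0, k_7) = 0xE542
s_2 = InvRound(s_1, k_6) = 0x80E5
s_3 = InvRound(s_2, k_5) = 0x0280
s_4 = InvRound(s_3, k_4) = 0xB902
s_5 = InvRound(s_4, k_3) = 0x5AB9
s_6 = InvRound(s_5, k_2) = 0x965A
s_7 = InvRound(s_6, k_1) = 0xD496
s_8 = InvRound(s_7, k_0) = 0xF2D4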